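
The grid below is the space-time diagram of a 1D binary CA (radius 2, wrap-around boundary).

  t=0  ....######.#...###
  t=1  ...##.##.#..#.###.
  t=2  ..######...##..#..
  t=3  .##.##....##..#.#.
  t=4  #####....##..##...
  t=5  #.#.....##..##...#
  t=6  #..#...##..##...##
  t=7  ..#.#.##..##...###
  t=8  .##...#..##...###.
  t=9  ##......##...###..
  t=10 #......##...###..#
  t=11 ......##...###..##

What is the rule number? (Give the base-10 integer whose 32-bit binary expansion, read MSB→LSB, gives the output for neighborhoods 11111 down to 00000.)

  nb #####: next=#  (t=0,i=6, bit31=1)
  nb ####.: next=.  (t=0,i=8, bit30=0)
  nb ###.#: next=#  (t=0,i=9, bit29=1)
  nb ###..: next=.  (t=0,i=17, bit28=0)
  nb ##.##: next=#  (t=1,i=5, bit27=1)
  nb ##.#.: next=.  (t=0,i=10, bit26=0)
  nb ##..#: next=.  (t=2,i=13, bit25=0)
  nb ##...: next=.  (t=0,i=0, bit24=0)
  nb #.###: next=.  (t=1,i=14, bit23=0)
  nb #.##.: next=#  (t=1,i=6, bit22=1)
  nb #.#.#: next=.  (t=7,i=4, bit21=0)
  nb #.#..: next=.  (t=0,i=11, bit20=0)
  nb #..##: next=#  (t=3,i=0, bit19=1)
  nb #..#.: next=#  (t=1,i=11, bit18=1)
  nb #...#: next=.  (t=0,i=13, bit17=0)
  nb #....: next=.  (t=0,i=1, bit16=0)
  nb .####: next=.  (t=0,i=5, bit15=0)
  nb .###.: next=#  (t=0,i=16, bit14=1)
  nb .##.#: next=#  (t=1,i=4, bit13=1)
  nb .##..: next=.  (t=2,i=12, bit12=0)
  nb .#.##: next=.  (t=1,i=13, bit11=0)
  nb .#.#.: next=.  (t=3,i=15, bit10=0)
  nb .#..#: next=.  (t=1,i=10, bit9=0)
  nb .#...: next=#  (t=0,i=12, bit8=1)
  nb ..###: next=#  (t=0,i=4, bit7=1)
  nb ..##.: next=#  (t=1,i=3, bit6=1)
  nb ..#.#: next=#  (t=1,i=12, bit5=1)
  nb ..#..: next=.  (t=2,i=15, bit4=0)
  nb ...##: next=#  (t=0,i=3, bit3=1)
  nb ...#.: next=.  (t=8,i=5, bit2=0)
  nb ....#: next=.  (t=0,i=2, bit1=0)
  nb .....: next=.  (t=5,i=5, bit0=0)
  bits 10101000010011000110000111101000 = 2823578088

2823578088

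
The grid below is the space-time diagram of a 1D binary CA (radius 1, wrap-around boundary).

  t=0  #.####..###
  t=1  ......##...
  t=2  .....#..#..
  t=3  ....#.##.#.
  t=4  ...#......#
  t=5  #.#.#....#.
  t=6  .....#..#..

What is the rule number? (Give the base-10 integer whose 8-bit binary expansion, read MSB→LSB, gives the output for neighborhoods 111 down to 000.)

18

  ###|.  b7=0 t=0,i=3
  ##.|.  b6=0 t=0,i=0
  #.#|.  b5=0 t=0,i=1
  #..|#  b4=1 t=0,i=6
  .##|.  b3=0 t=0,i=2
  .#.|.  b2=0 t=2,i=5
  ..#|#  b1=1 t=0,i=7
  ...|.  b0=0 t=1,i=0
  bits 00010010 = 18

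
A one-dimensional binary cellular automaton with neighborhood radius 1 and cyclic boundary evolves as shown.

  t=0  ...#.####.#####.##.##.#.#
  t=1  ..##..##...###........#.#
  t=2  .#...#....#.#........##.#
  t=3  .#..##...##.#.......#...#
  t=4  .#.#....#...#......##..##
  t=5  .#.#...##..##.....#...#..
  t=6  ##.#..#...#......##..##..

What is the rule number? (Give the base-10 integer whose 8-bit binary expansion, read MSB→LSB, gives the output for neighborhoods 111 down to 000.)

  nb ###: next=#  (t=0,i=6, bit7=1)
  nb ##.: next=.  (t=0,i=8, bit6=0)
  nb #.#: next=.  (t=0,i=4, bit5=0)
  nb #..: next=.  (t=0,i=0, bit4=0)
  nb .##: next=.  (t=0,i=5, bit3=0)
  nb .#.: next=#  (t=0,i=3, bit2=1)
  nb ..#: next=#  (t=0,i=2, bit1=1)
  nb ...: next=.  (t=0,i=1, bit0=0)
  bits 10000110 = 134

134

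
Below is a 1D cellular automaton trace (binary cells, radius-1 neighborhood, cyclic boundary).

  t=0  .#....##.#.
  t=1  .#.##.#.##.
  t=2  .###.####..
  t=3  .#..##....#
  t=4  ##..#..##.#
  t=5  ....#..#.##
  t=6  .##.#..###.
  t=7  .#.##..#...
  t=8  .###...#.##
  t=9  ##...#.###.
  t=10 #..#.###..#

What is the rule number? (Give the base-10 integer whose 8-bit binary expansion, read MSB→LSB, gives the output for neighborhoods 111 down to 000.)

  [7] ### => .  t=2,i=2
  [6] ##. => .  t=0,i=7
  [5] #.# => #  t=0,i=8
  [4] #.. => .  t=0,i=2
  [3] .## => #  t=0,i=6
  [2] .#. => #  t=0,i=1
  [1] ..# => .  t=0,i=0
  [0] ... => #  t=0,i=3
  bits 00101101 = 45

45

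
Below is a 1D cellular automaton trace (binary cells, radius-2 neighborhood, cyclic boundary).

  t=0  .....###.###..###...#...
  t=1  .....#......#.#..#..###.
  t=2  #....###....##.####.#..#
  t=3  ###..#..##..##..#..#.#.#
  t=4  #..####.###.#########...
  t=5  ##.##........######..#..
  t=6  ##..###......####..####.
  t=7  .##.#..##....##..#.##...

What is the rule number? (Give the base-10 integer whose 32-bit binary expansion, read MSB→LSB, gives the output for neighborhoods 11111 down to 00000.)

2265298928

  ##### -> #   bit 31 = 1  t=4,i=14
  ####. -> .   bit 30 = 0  t=2,i=17
  ###.# -> .   bit 29 = 0  t=0,i=7
  ###.. -> .   bit 28 = 0  t=0,i=11
  ##.## -> .   bit 27 = 0  t=0,i=8
  ##.#. -> #   bit 26 = 1  t=2,i=19
  ##..# -> #   bit 25 = 1  t=0,i=12
  ##... -> #   bit 24 = 1  t=0,i=17
  #.### -> .   bit 23 = 0  t=0,i=9
  #.##. -> .   bit 22 = 0  t=5,i=3
  #.#.# -> .   bit 21 = 0  t=3,i=21
  #.#.. -> .   bit 20 = 0  t=1,i=14
  #..## -> .   bit 19 = 0  t=0,i=13
  #..#. -> #   bit 18 = 1  t=1,i=16
  #...# -> .   bit 17 = 0  t=0,i=18
  #.... -> #   bit 16 = 1  t=0,i=22
  .#### -> #   bit 15 = 1  t=2,i=16
  .###. -> .   bit 14 = 0  t=0,i=6
  .##.# -> #   bit 13 = 1  t=2,i=13
  .##.. -> #   bit 12 = 1  t=2,i=0
  .#.## -> .   bit 11 = 0  t=3,i=22
  .#.#. -> #   bit 10 = 1  t=1,i=13
  .#..# -> #   bit 9 = 1  t=1,i=15
  .#... -> #   bit 8 = 1  t=0,i=21
  ..### -> #   bit 7 = 1  t=0,i=5
  ..##. -> #   bit 6 = 1  t=2,i=12
  ..#.# -> #   bit 5 = 1  t=1,i=12
  ..#.. -> #   bit 4 = 1  t=0,i=20
  ...## -> .   bit 3 = 0  t=0,i=4
  ...#. -> .   bit 2 = 0  t=0,i=19
  ....# -> .   bit 1 = 0  t=0,i=3
  ..... -> .   bit 0 = 0  t=0,i=0
  bits 10000111000001011011011111110000 = 2265298928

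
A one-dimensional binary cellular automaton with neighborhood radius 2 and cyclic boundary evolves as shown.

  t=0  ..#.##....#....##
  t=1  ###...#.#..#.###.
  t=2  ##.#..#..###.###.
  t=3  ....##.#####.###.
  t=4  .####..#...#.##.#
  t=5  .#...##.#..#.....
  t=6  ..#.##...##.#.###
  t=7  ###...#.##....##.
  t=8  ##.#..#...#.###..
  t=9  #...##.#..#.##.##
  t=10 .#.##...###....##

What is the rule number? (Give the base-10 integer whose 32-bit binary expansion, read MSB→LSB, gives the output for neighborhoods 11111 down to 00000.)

596394987

  #####|.  b31=0 t=3,i=9
  ####.|.  b30=0 t=3,i=10
  ###.#|#  b29=1 t=1,i=15
  ###..|.  b28=0 t=1,i=2
  ##.##|.  b27=0 t=1,i=16
  ##.#.|.  b26=0 t=2,i=2
  ##..#|#  b25=1 t=0,i=0
  ##...|#  b24=1 t=0,i=6
  #.###|#  b23=1 t=1,i=0
  #.##.|.  b22=0 t=0,i=4
  #.#.#|.  b21=0 t=4,i=16
  #.#..|.  b20=0 t=1,i=8
  #..##|#  b19=1 t=2,i=8
  #..#.|#  b18=1 t=0,i=1
  #...#|.  b17=0 t=1,i=4
  #....|.  b16=0 t=0,i=7
  .####|.  b15=0 t=3,i=8
  .###.|#  b14=1 t=1,i=1
  .##.#|.  b13=0 t=2,i=1
  .##..|.  b12=0 t=0,i=5
  .#.##|.  b11=0 t=0,i=3
  .#.#.|.  b10=0 t=1,i=7
  .#..#|#  b9=1 t=1,i=9
  .#...|#  b8=1 t=0,i=11
  ..###|#  b7=1 t=2,i=9
  ..##.|#  b6=1 t=0,i=15
  ..#.#|#  b5=1 t=0,i=2
  ..#..|.  b4=0 t=0,i=10
  ...##|#  b3=1 t=0,i=14
  ...#.|.  b2=0 t=0,i=9
  ....#|#  b1=1 t=0,i=8
  .....|#  b0=1 t=3,i=1
  bits 00100011100011000100001111101011 = 596394987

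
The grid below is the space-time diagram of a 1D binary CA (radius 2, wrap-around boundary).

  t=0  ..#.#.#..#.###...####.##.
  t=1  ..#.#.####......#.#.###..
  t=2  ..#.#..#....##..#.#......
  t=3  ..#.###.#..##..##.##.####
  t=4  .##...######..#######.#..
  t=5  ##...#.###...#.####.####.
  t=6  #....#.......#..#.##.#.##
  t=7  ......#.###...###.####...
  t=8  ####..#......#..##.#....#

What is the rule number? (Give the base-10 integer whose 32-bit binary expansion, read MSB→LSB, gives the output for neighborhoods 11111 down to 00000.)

2893849449

  [31] ##### => #  t=4,i=8
  [30] ####. => .  t=0,i=19
  [29] ###.# => #  t=0,i=20
  [28] ###.. => .  t=0,i=13
  [27] ##.## => #  t=0,i=21
  [26] ##.#. => #  t=3,i=7
  [25] ##..# => .  t=2,i=14
  [24] ##... => .  t=0,i=14
  [23] #.### => .  t=0,i=11
  [22] #.##. => #  t=0,i=22
  [21] #.#.# => #  t=0,i=4
  [20] #.#.. => #  t=0,i=6
  [19] #..## => #  t=3,i=10
  [18] #..#. => #  t=0,i=8
  [17] #...# => .  t=0,i=0
  [16] #.... => .  t=1,i=11
  [15] .#### => #  t=0,i=18
  [14] .###. => .  t=0,i=12
  [13] .##.# => #  t=3,i=16
  [12] .##.. => .  t=0,i=23
  [11] .#.## => .  t=0,i=10
  [10] .#.#. => .  t=0,i=3
  [9] .#..# => #  t=0,i=7
  [8] .#... => #  t=2,i=8
  [7] ..### => .  t=0,i=17
  [6] ..##. => #  t=2,i=12
  [5] ..#.# => #  t=0,i=2
  [4] ..#.. => .  t=2,i=7
  [3] ...## => #  t=0,i=16
  [2] ...#. => .  t=0,i=1
  [1] ....# => .  t=1,i=0
  [0] ..... => #  t=1,i=12
  bits 10101100011111001010001101101001 = 2893849449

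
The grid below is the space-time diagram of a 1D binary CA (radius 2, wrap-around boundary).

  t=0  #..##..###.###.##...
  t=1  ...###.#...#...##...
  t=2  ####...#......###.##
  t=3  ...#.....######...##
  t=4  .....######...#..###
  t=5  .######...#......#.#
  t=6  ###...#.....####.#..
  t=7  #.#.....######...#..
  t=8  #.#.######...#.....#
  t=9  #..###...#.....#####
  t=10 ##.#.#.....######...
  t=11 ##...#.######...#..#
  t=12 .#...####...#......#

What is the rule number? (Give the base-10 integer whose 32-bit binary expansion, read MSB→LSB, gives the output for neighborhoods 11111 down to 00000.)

  #####|.  b31=0 t=2,i=0
  ####.|.  b30=0 t=2,i=2
  ###.#|.  b29=0 t=0,i=9
  ###..|#  b28=1 t=2,i=3
  ##.##|.  b27=0 t=0,i=10
  ##.#.|.  b26=0 t=1,i=6
  ##..#|#  b25=1 t=0,i=5
  ##...|.  b24=0 t=0,i=17
  #.###|#  b23=1 t=0,i=11
  #.##.|#  b22=1 t=0,i=15
  #.#.#|.  b21=0 t=5,i=19
  #.#..|#  b20=1 t=1,i=7
  #..##|.  b19=0 t=0,i=2
  #..#.|#  b18=1 t=7,i=19
  #...#|.  b17=0 t=0,i=18
  #....|#  b16=1 t=1,i=18
  .####|#  b15=1 t=2,i=19
  .###.|.  b14=0 t=0,i=8
  .##.#|#  b13=1 t=8,i=0
  .##..|#  b12=1 t=0,i=4
  .#.##|#  b11=1 t=5,i=0
  .#.#.|.  b10=0 t=5,i=18
  .#..#|.  b9=0 t=0,i=1
  .#...|.  b8=0 t=1,i=8
  ..###|#  b7=1 t=0,i=7
  ..##.|#  b6=1 t=0,i=3
  ..#.#|#  b5=1 t=5,i=17
  ..#..|.  b4=0 t=0,i=0
  ...##|#  b3=1 t=1,i=2
  ...#.|.  b2=0 t=0,i=19
  ....#|#  b1=1 t=1,i=1
  .....|#  b0=1 t=1,i=0
  bits 00010010110101011011100011101011 = 315996395

315996395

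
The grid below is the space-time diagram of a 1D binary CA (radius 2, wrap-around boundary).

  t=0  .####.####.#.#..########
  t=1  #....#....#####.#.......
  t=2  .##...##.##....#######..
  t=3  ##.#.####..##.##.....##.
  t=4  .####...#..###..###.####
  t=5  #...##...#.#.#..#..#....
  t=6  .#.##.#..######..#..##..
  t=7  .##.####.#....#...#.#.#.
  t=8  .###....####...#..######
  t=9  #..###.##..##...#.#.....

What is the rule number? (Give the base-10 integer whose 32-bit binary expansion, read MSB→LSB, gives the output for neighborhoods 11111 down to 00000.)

489762793

  ##### -> .   bit 31 = 0  t=0,i=18
  ####. -> .   bit 30 = 0  t=0,i=3
  ###.# -> .   bit 29 = 0  t=0,i=4
  ###.. -> #   bit 28 = 1  t=2,i=21
  ##.## -> #   bit 27 = 1  t=0,i=0
  ##.#. -> #   bit 26 = 1  t=0,i=10
  ##..# -> .   bit 25 = 0  t=3,i=9
  ##... -> #   bit 24 = 1  t=2,i=3
  #.### -> .   bit 23 = 0  t=0,i=1
  #.##. -> .   bit 22 = 0  t=2,i=9
  #.#.# -> #   bit 21 = 1  t=0,i=11
  #.#.. -> #   bit 20 = 1  t=0,i=13
  #..## -> .   bit 19 = 0  t=0,i=15
  #..#. -> .   bit 18 = 0  t=5,i=15
  #...# -> .   bit 17 = 0  t=2,i=4
  #.... -> #   bit 16 = 1  t=1,i=2
  .#### -> .   bit 15 = 0  t=0,i=2
  .###. -> .   bit 14 = 0  t=4,i=12
  .##.# -> #   bit 13 = 1  t=2,i=7
  .##.. -> .   bit 12 = 0  t=2,i=2
  .#.## -> #   bit 11 = 1  t=3,i=4
  .#.#. -> #   bit 10 = 1  t=0,i=12
  .#..# -> #   bit 9 = 1  t=0,i=14
  .#... -> #   bit 8 = 1  t=1,i=1
  ..### -> #   bit 7 = 1  t=0,i=16
  ..##. -> #   bit 6 = 1  t=2,i=1
  ..#.# -> #   bit 5 = 1  t=5,i=9
  ..#.. -> .   bit 4 = 0  t=1,i=0
  ...## -> #   bit 3 = 1  t=1,i=9
  ...#. -> .   bit 2 = 0  t=1,i=4
  ....# -> .   bit 1 = 0  t=1,i=3
  ..... -> #   bit 0 = 1  t=1,i=19
  bits 00011101001100010010111111101001 = 489762793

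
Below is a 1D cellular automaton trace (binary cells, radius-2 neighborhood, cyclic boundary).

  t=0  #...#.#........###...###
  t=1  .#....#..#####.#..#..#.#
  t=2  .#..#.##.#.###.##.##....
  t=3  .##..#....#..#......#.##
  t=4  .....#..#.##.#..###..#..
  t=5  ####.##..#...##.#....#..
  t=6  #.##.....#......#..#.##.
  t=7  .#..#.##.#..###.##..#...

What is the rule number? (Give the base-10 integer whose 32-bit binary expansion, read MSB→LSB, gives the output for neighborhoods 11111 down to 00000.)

  ##### -> #   bit 31 = 1  t=1,i=11
  ####. -> #   bit 30 = 1  t=0,i=23
  ###.# -> #   bit 29 = 1  t=1,i=13
  ###.. -> .   bit 28 = 0  t=0,i=0
  ##.## -> .   bit 27 = 0  t=2,i=14
  ##.#. -> .   bit 26 = 0  t=1,i=14
  ##..# -> .   bit 25 = 0  t=3,i=3
  ##... -> #   bit 24 = 1  t=0,i=1
  #.### -> .   bit 23 = 0  t=2,i=11
  #.##. -> .   bit 22 = 0  t=2,i=6
  #.#.# -> .   bit 21 = 0  t=1,i=23
  #.#.. -> #   bit 20 = 1  t=0,i=6
  #..## -> .   bit 19 = 0  t=1,i=8
  #..#. -> .   bit 18 = 0  t=1,i=17
  #...# -> .   bit 17 = 0  t=0,i=2
  #.... -> .   bit 16 = 0  t=0,i=8
  .#### -> .   bit 15 = 0  t=0,i=22
  .###. -> .   bit 14 = 0  t=0,i=16
  .##.# -> .   bit 13 = 0  t=2,i=7
  .##.. -> .   bit 12 = 0  t=2,i=19
  .#.## -> #   bit 11 = 1  t=2,i=5
  .#.#. -> .   bit 10 = 0  t=0,i=5
  .#..# -> #   bit 9 = 1  t=1,i=7
  .#... -> .   bit 8 = 0  t=0,i=7
  ..### -> #   bit 7 = 1  t=0,i=15
  ..##. -> .   bit 6 = 0  t=5,i=13
  ..#.# -> .   bit 5 = 0  t=0,i=4
  ..#.. -> #   bit 4 = 1  t=1,i=6
  ...## -> .   bit 3 = 0  t=0,i=14
  ...#. -> .   bit 2 = 0  t=0,i=3
  ....# -> #   bit 1 = 1  t=0,i=13
  ..... -> #   bit 0 = 1  t=0,i=9
  bits 11100001000100000000101010010011 = 3775924883

3775924883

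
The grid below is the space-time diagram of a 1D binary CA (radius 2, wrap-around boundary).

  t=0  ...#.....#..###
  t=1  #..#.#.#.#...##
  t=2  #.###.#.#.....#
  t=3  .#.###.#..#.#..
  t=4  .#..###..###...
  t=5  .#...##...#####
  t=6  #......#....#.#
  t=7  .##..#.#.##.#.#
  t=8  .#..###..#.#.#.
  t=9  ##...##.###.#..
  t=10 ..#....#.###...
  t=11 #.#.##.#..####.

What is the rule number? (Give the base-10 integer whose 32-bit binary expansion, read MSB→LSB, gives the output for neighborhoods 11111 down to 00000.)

  #####|#  b31=1 t=5,i=12
  ####.|.  b30=0 t=5,i=13
  ###.#|#  b29=1 t=2,i=4
  ###..|#  b28=1 t=0,i=14
  ##.##|#  b27=1 t=2,i=1
  ##.#.|#  b26=1 t=2,i=5
  ##..#|.  b25=0 t=1,i=1
  ##...|#  b24=1 t=0,i=0
  #.###|.  b23=0 t=2,i=2
  #.##.|#  b22=1 t=6,i=14
  #.#.#|.  b21=0 t=1,i=5
  #.#..|.  b20=0 t=1,i=9
  #..##|.  b19=0 t=0,i=11
  #..#.|#  b18=1 t=1,i=2
  #...#|.  b17=0 t=0,i=1
  #....|#  b16=1 t=0,i=5
  .####|.  b15=0 t=5,i=11
  .###.|#  b14=1 t=0,i=13
  .##.#|.  b13=0 t=2,i=0
  .##..|.  b12=0 t=5,i=6
  .#.##|.  b11=0 t=3,i=2
  .#.#.|#  b10=1 t=1,i=4
  .#..#|.  b9=0 t=0,i=10
  .#...|.  b8=0 t=0,i=4
  ..###|.  b7=0 t=0,i=12
  ..##.|.  b6=0 t=2,i=14
  ..#.#|#  b5=1 t=1,i=3
  ..#..|#  b4=1 t=0,i=3
  ...##|.  b3=0 t=1,i=12
  ...#.|.  b2=0 t=0,i=2
  ....#|#  b1=1 t=0,i=7
  .....|.  b0=0 t=0,i=6
  bits 10111101010001010100010000110010 = 3175433266

3175433266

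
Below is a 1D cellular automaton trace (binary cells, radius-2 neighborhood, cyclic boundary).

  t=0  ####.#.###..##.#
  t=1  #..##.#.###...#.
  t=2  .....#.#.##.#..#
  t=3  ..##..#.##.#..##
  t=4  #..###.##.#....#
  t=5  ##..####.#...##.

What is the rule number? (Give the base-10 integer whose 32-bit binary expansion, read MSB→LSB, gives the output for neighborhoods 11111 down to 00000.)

1044831259

  [31] ##### => .  t=0,i=1
  [30] ####. => .  t=0,i=2
  [29] ###.# => #  t=0,i=3
  [28] ###.. => #  t=0,i=9
  [27] ##.## => #  t=0,i=14
  [26] ##.#. => #  t=0,i=4
  [25] ##..# => #  t=0,i=10
  [24] ##... => .  t=1,i=11
  [23] #.### => .  t=0,i=7
  [22] #.##. => #  t=2,i=9
  [21] #.#.# => .  t=0,i=5
  [20] #.#.. => .  t=1,i=0
  [19] #..## => .  t=0,i=11
  [18] #..#. => #  t=2,i=14
  [17] #...# => #  t=1,i=12
  [16] #.... => .  t=2,i=1
  [15] .#### => #  t=0,i=0
  [14] .###. => #  t=0,i=8
  [13] .##.# => .  t=0,i=13
  [12] .##.. => #  t=3,i=3
  [11] .#.## => #  t=0,i=6
  [10] .#.#. => #  t=1,i=15
  [9] .#..# => .  t=1,i=1
  [8] .#... => .  t=2,i=0
  [7] ..### => .  t=4,i=3
  [6] ..##. => .  t=0,i=12
  [5] ..#.# => .  t=1,i=14
  [4] ..#.. => #  t=2,i=15
  [3] ...## => #  t=4,i=14
  [2] ...#. => .  t=1,i=13
  [1] ....# => #  t=2,i=3
  [0] ..... => #  t=2,i=2
  bits 00111110010001101101110000011011 = 1044831259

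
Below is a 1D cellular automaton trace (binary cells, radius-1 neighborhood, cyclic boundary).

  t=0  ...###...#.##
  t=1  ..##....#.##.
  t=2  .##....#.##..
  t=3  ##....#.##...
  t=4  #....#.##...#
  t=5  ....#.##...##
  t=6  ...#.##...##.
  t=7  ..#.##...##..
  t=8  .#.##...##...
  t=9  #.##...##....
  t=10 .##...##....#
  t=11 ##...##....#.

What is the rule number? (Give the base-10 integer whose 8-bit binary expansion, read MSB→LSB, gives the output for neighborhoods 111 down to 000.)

42

  ### -> .   bit 7 = 0  t=0,i=4
  ##. -> .   bit 6 = 0  t=0,i=5
  #.# -> #   bit 5 = 1  t=0,i=10
  #.. -> .   bit 4 = 0  t=0,i=0
  .## -> #   bit 3 = 1  t=0,i=3
  .#. -> .   bit 2 = 0  t=0,i=9
  ..# -> #   bit 1 = 1  t=0,i=2
  ... -> .   bit 0 = 0  t=0,i=1
  bits 00101010 = 42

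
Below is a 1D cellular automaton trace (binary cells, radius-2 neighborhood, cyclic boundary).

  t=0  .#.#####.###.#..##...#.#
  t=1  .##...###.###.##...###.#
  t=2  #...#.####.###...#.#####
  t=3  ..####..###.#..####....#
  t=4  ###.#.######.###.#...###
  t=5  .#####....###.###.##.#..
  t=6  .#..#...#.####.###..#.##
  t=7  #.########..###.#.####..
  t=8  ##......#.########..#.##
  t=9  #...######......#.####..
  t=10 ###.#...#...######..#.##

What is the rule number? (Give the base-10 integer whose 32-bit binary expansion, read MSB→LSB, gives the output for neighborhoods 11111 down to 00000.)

  nb #####: next=.  (t=0,i=5, bit31=0)
  nb ####.: next=#  (t=0,i=6, bit30=1)
  nb ###.#: next=#  (t=0,i=7, bit29=1)
  nb ###..: next=.  (t=2,i=0, bit28=0)
  nb ##.##: next=#  (t=0,i=8, bit27=1)
  nb ##.#.: next=#  (t=0,i=12, bit26=1)
  nb ##..#: next=#  (t=3,i=6, bit25=1)
  nb ##...: next=.  (t=0,i=18, bit24=0)
  nb #.###: next=.  (t=0,i=3, bit23=0)
  nb #.##.: next=.  (t=1,i=1, bit22=0)
  nb #.#.#: next=#  (t=0,i=1, bit21=1)
  nb #.#..: next=.  (t=0,i=13, bit20=0)
  nb #..##: next=#  (t=0,i=15, bit19=1)
  nb #..#.: next=#  (t=6,i=3, bit18=1)
  nb #...#: next=#  (t=0,i=19, bit17=1)
  nb #....: next=.  (t=3,i=20, bit16=0)
  nb .####: next=.  (t=0,i=4, bit15=0)
  nb .###.: next=#  (t=0,i=10, bit14=1)
  nb .##.#: next=.  (t=5,i=19, bit13=0)
  nb .##..: next=.  (t=0,i=17, bit12=0)
  nb .#.##: next=#  (t=0,i=2, bit11=1)
  nb .#.#.: next=.  (t=0,i=0, bit10=0)
  nb .#..#: next=#  (t=0,i=14, bit9=1)
  nb .#...: next=#  (t=4,i=18, bit8=1)
  nb ..###: next=#  (t=1,i=6, bit7=1)
  nb ..##.: next=.  (t=0,i=16, bit6=0)
  nb ..#.#: next=#  (t=0,i=21, bit5=1)
  nb ..#..: next=#  (t=3,i=23, bit4=1)
  nb ...##: next=.  (t=1,i=5, bit3=0)
  nb ...#.: next=#  (t=0,i=20, bit2=1)
  nb ....#: next=#  (t=3,i=21, bit1=1)
  nb .....: next=#  (t=8,i=4, bit0=1)
  bits 01101110001011100100101110110111 = 1848527799

1848527799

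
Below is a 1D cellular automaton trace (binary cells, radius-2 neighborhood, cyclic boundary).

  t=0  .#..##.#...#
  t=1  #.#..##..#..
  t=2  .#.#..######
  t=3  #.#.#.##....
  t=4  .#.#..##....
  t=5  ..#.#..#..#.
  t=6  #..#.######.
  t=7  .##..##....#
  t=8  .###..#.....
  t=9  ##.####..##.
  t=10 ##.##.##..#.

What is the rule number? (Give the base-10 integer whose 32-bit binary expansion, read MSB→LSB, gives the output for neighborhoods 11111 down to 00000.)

382121625

  #####|.  b31=0 t=2,i=8
  ####.|.  b30=0 t=2,i=10
  ###.#|.  b29=0 t=2,i=11
  ###..|#  b28=1 t=8,i=3
  ##.##|.  b27=0 t=9,i=2
  ##.#.|#  b26=1 t=0,i=6
  ##..#|#  b25=1 t=1,i=7
  ##...|.  b24=0 t=3,i=8
  #.###|#  b23=1 t=6,i=5
  #.##.|#  b22=1 t=3,i=6
  #.#.#|.  b21=0 t=2,i=1
  #.#..|.  b20=0 t=0,i=1
  #..##|.  b19=0 t=0,i=3
  #..#.|#  b18=1 t=1,i=8
  #...#|#  b17=1 t=0,i=9
  #....|.  b16=0 t=3,i=9
  .####|#  b15=1 t=2,i=7
  .###.|.  b14=0 t=8,i=2
  .##.#|#  b13=1 t=0,i=5
  .##..|#  b12=1 t=1,i=6
  .#.##|.  b11=0 t=3,i=5
  .#.#.|#  b10=1 t=0,i=0
  .#..#|#  b9=1 t=0,i=2
  .#...|.  b8=0 t=0,i=8
  ..###|#  b7=1 t=2,i=6
  ..##.|.  b6=0 t=0,i=4
  ..#.#|.  b5=0 t=0,i=11
  ..#..|#  b4=1 t=1,i=9
  ...##|#  b3=1 t=8,i=0
  ...#.|.  b2=0 t=0,i=10
  ....#|.  b1=0 t=3,i=10
  .....|#  b0=1 t=4,i=10
  bits 00010110110001101011011010011001 = 382121625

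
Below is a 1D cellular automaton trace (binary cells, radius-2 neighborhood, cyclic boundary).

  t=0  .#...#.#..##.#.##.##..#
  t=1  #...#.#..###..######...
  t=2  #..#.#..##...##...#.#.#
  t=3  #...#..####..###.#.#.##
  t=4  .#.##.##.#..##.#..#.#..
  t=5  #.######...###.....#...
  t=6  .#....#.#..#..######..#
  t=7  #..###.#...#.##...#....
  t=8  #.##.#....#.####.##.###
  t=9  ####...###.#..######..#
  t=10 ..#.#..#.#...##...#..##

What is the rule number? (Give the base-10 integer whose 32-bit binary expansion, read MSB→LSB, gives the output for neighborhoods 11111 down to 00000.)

1766407383

  #####|.  b31=0 t=1,i=16
  ####.|#  b30=1 t=1,i=18
  ###.#|#  b29=1 t=3,i=15
  ###..|.  b28=0 t=1,i=11
  ##.##|#  b27=1 t=0,i=17
  ##.#.|.  b26=0 t=0,i=12
  ##..#|.  b25=0 t=0,i=20
  ##...|#  b24=1 t=1,i=20
  #.###|.  b23=0 t=3,i=21
  #.##.|#  b22=1 t=0,i=15
  #.#.#|.  b21=0 t=0,i=13
  #.#..|.  b20=0 t=0,i=1
  #..##|#  b19=1 t=0,i=9
  #..#.|.  b18=0 t=0,i=21
  #...#|.  b17=0 t=0,i=3
  #....|#  b16=1 t=5,i=15
  .####|.  b15=0 t=1,i=15
  .###.|.  b14=0 t=1,i=10
  .##.#|#  b13=1 t=0,i=11
  .##..|#  b12=1 t=0,i=19
  .#.##|#  b11=1 t=0,i=14
  .#.#.|#  b10=1 t=0,i=0
  .#..#|.  b9=0 t=0,i=8
  .#...|.  b8=0 t=0,i=2
  ..###|#  b7=1 t=1,i=9
  ..##.|#  b6=1 t=0,i=10
  ..#.#|.  b5=0 t=0,i=5
  ..#..|#  b4=1 t=1,i=0
  ...##|.  b3=0 t=2,i=12
  ...#.|#  b2=1 t=0,i=4
  ....#|#  b1=1 t=5,i=17
  .....|#  b0=1 t=5,i=16
  bits 01101001010010010011110011010111 = 1766407383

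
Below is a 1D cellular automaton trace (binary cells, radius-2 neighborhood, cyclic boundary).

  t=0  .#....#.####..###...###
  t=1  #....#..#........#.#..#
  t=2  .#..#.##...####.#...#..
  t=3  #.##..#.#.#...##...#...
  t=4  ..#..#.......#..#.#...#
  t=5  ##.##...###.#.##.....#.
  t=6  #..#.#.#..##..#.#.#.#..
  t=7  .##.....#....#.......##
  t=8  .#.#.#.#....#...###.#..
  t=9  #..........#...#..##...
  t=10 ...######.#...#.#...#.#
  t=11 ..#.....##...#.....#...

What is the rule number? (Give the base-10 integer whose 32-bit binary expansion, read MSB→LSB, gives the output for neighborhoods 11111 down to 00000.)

  ##### -> .   bit 31 = 0  t=10,i=5
  ####. -> .   bit 30 = 0  t=0,i=10
  ###.# -> #   bit 29 = 1  t=0,i=22
  ###.. -> .   bit 28 = 0  t=0,i=11
  ##.## -> .   bit 27 = 0  t=5,i=2
  ##.#. -> #   bit 26 = 1  t=0,i=0
  ##..# -> .   bit 25 = 0  t=0,i=12
  ##... -> #   bit 24 = 1  t=0,i=17
  #.### -> #   bit 23 = 1  t=0,i=8
  #.##. -> #   bit 22 = 1  t=2,i=6
  #.#.# -> .   bit 21 = 0  t=3,i=8
  #.#.. -> .   bit 20 = 0  t=0,i=1
  #..## -> .   bit 19 = 0  t=0,i=13
  #..#. -> #   bit 18 = 1  t=1,i=7
  #...# -> .   bit 17 = 0  t=0,i=18
  #.... -> .   bit 16 = 0  t=0,i=3
  .#### -> .   bit 15 = 0  t=0,i=9
  .###. -> .   bit 14 = 0  t=0,i=15
  .##.# -> .   bit 13 = 0  t=5,i=1
  .##.. -> .   bit 12 = 0  t=1,i=0
  .#.## -> .   bit 11 = 0  t=0,i=7
  .#.#. -> .   bit 10 = 0  t=1,i=18
  .#..# -> #   bit 9 = 1  t=1,i=6
  .#... -> .   bit 8 = 0  t=0,i=2
  ..### -> .   bit 7 = 0  t=0,i=14
  ..##. -> .   bit 6 = 0  t=1,i=22
  ..#.# -> .   bit 5 = 0  t=0,i=6
  ..#.. -> .   bit 4 = 0  t=1,i=5
  ...## -> #   bit 3 = 1  t=0,i=19
  ...#. -> #   bit 2 = 1  t=0,i=5
  ....# -> .   bit 1 = 0  t=0,i=4
  ..... -> #   bit 0 = 1  t=1,i=11
  bits 00100101110001000000001000001101 = 633602573

633602573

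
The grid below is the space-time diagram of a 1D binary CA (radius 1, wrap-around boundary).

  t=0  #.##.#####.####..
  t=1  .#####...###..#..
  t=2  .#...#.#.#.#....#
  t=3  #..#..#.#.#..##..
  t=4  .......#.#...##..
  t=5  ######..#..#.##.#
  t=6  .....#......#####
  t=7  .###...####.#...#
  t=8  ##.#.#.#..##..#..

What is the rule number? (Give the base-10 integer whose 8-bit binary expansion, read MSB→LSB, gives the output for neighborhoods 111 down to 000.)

105

  ###|.  b7=0 t=0,i=6
  ##.|#  b6=1 t=0,i=3
  #.#|#  b5=1 t=0,i=1
  #..|.  b4=0 t=0,i=15
  .##|#  b3=1 t=0,i=2
  .#.|.  b2=0 t=0,i=0
  ..#|.  b1=0 t=0,i=16
  ...|#  b0=1 t=1,i=7
  bits 01101001 = 105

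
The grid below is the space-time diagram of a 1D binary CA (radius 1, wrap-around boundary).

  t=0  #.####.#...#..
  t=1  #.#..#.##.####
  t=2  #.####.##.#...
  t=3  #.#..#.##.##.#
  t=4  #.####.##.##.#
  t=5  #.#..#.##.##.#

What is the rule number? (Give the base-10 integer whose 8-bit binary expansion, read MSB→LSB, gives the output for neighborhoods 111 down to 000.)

94

  [7] ### => .  t=0,i=3
  [6] ##. => #  t=0,i=5
  [5] #.# => .  t=0,i=1
  [4] #.. => #  t=0,i=8
  [3] .## => #  t=0,i=2
  [2] .#. => #  t=0,i=0
  [1] ..# => #  t=0,i=10
  [0] ... => .  t=0,i=9
  bits 01011110 = 94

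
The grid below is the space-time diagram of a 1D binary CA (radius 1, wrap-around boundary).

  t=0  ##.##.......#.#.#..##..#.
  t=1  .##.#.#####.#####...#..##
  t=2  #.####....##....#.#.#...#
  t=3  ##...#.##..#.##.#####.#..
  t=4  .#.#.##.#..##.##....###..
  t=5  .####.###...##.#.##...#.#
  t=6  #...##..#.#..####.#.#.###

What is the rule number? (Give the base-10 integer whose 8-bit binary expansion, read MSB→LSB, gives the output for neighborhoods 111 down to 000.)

101

  ### -> .   bit 7 = 0  t=1,i=7
  ##. -> #   bit 6 = 1  t=0,i=1
  #.# -> #   bit 5 = 1  t=0,i=2
  #.. -> .   bit 4 = 0  t=0,i=5
  .## -> .   bit 3 = 0  t=0,i=0
  .#. -> #   bit 2 = 1  t=0,i=12
  ..# -> .   bit 1 = 0  t=0,i=11
  ... -> #   bit 0 = 1  t=0,i=6
  bits 01100101 = 101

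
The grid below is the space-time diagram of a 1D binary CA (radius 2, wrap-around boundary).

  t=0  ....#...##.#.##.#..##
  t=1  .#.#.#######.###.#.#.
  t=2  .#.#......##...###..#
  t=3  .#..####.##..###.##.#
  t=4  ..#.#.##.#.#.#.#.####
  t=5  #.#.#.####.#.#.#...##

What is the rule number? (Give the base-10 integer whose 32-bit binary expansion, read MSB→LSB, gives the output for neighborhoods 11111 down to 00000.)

  [31] ##### => .  t=1,i=7
  [30] ####. => #  t=1,i=10
  [29] ###.# => #  t=1,i=11
  [28] ###.. => #  t=2,i=17
  [27] ##.## => .  t=1,i=12
  [26] ##.#. => #  t=0,i=10
  [25] ##..# => #  t=2,i=18
  [24] ##... => .  t=0,i=0
  [23] #.### => .  t=1,i=5
  [22] #.##. => #  t=0,i=13
  [21] #.#.# => #  t=0,i=11
  [20] #.#.. => .  t=0,i=16
  [19] #..## => .  t=0,i=18
  [18] #..#. => .  t=1,i=0
  [17] #...# => #  t=0,i=6
  [16] #.... => #  t=0,i=1
  [15] .#### => .  t=1,i=6
  [14] .###. => .  t=1,i=14
  [13] .##.# => #  t=0,i=9
  [12] .##.. => .  t=0,i=20
  [11] .#.## => .  t=0,i=12
  [10] .#.#. => .  t=1,i=2
  [9] .#..# => #  t=0,i=17
  [8] .#... => #  t=0,i=5
  [7] ..### => #  t=2,i=15
  [6] ..##. => #  t=0,i=8
  [5] ..#.# => #  t=1,i=1
  [4] ..#.. => .  t=0,i=4
  [3] ...## => #  t=0,i=7
  [2] ...#. => #  t=0,i=3
  [1] ....# => .  t=0,i=2
  [0] ..... => #  t=2,i=6
  bits 01110110011000110010001111101101 = 1986208749

1986208749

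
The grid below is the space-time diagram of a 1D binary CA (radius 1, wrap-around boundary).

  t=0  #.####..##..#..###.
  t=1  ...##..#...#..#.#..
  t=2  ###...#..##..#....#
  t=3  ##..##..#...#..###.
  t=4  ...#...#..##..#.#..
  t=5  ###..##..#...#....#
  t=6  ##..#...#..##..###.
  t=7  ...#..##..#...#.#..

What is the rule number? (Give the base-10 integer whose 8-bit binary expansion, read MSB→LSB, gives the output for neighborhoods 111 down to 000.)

131

  ### -> #   bit 7 = 1  t=0,i=3
  ##. -> .   bit 6 = 0  t=0,i=5
  #.# -> .   bit 5 = 0  t=0,i=1
  #.. -> .   bit 4 = 0  t=0,i=6
  .## -> .   bit 3 = 0  t=0,i=2
  .#. -> .   bit 2 = 0  t=0,i=0
  ..# -> #   bit 1 = 1  t=0,i=7
  ... -> #   bit 0 = 1  t=1,i=0
  bits 10000011 = 131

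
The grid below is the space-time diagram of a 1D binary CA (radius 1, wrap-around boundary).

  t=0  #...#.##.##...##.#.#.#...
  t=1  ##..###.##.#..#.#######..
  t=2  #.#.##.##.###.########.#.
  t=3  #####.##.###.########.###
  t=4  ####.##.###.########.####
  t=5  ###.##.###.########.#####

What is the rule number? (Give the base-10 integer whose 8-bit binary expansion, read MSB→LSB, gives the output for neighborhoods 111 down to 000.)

  [7] ### => #  t=1,i=5
  [6] ##. => .  t=0,i=7
  [5] #.# => #  t=0,i=5
  [4] #.. => #  t=0,i=1
  [3] .## => #  t=0,i=6
  [2] .#. => #  t=0,i=0
  [1] ..# => .  t=0,i=3
  [0] ... => .  t=0,i=2
  bits 10111100 = 188

188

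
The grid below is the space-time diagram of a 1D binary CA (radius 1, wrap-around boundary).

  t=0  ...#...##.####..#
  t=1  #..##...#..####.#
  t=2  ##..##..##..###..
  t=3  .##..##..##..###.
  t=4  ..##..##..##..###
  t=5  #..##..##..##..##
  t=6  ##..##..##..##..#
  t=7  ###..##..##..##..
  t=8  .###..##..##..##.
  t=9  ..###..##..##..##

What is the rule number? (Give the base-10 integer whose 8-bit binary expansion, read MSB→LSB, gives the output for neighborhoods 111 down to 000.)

212

  nb ###: next=#  (t=0,i=11, bit7=1)
  nb ##.: next=#  (t=0,i=8, bit6=1)
  nb #.#: next=.  (t=0,i=9, bit5=0)
  nb #..: next=#  (t=0,i=0, bit4=1)
  nb .##: next=.  (t=0,i=7, bit3=0)
  nb .#.: next=#  (t=0,i=3, bit2=1)
  nb ..#: next=.  (t=0,i=2, bit1=0)
  nb ...: next=.  (t=0,i=1, bit0=0)
  bits 11010100 = 212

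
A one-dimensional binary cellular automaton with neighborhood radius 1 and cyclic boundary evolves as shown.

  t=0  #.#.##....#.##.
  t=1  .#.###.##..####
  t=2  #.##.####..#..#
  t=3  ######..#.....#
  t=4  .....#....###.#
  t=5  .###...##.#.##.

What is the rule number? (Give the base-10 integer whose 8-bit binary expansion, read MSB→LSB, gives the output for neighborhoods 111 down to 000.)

  [7] ### => .  t=1,i=4
  [6] ##. => #  t=0,i=5
  [5] #.# => #  t=0,i=1
  [4] #.. => .  t=0,i=6
  [3] .## => #  t=0,i=4
  [2] .#. => .  t=0,i=0
  [1] ..# => .  t=0,i=9
  [0] ... => #  t=0,i=7
  bits 01101001 = 105

105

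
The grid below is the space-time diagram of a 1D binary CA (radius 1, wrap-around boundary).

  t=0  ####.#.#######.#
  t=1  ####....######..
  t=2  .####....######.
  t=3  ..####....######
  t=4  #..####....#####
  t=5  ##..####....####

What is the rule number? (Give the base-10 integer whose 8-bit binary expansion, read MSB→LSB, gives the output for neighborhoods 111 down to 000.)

208

  nb ###: next=#  (t=0,i=0, bit7=1)
  nb ##.: next=#  (t=0,i=3, bit6=1)
  nb #.#: next=.  (t=0,i=4, bit5=0)
  nb #..: next=#  (t=1,i=4, bit4=1)
  nb .##: next=.  (t=0,i=7, bit3=0)
  nb .#.: next=.  (t=0,i=5, bit2=0)
  nb ..#: next=.  (t=1,i=7, bit1=0)
  nb ...: next=.  (t=1,i=5, bit0=0)
  bits 11010000 = 208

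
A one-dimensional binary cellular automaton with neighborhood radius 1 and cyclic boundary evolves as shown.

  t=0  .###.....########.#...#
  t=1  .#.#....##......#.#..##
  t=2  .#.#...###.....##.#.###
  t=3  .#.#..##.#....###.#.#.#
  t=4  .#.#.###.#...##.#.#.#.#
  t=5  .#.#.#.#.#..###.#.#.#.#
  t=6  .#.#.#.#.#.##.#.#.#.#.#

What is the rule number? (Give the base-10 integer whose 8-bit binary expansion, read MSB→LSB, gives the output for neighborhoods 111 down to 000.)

78

  nb ###: next=.  (t=0,i=2, bit7=0)
  nb ##.: next=#  (t=0,i=3, bit6=1)
  nb #.#: next=.  (t=0,i=0, bit5=0)
  nb #..: next=.  (t=0,i=4, bit4=0)
  nb .##: next=#  (t=0,i=1, bit3=1)
  nb .#.: next=#  (t=0,i=18, bit2=1)
  nb ..#: next=#  (t=0,i=8, bit1=1)
  nb ...: next=.  (t=0,i=5, bit0=0)
  bits 01001110 = 78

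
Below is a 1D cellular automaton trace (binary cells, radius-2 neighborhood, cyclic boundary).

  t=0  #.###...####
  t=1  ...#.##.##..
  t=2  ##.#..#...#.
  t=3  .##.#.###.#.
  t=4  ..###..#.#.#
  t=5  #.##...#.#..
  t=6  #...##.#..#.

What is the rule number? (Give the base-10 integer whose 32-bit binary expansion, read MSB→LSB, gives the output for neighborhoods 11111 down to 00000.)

  #####|.  b31=0 t=0,i=10
  ####.|.  b30=0 t=0,i=11
  ###.#|.  b29=0 t=0,i=0
  ###..|.  b28=0 t=0,i=4
  ##.##|.  b27=0 t=0,i=1
  ##.#.|#  b26=1 t=2,i=2
  ##..#|.  b25=0 t=4,i=5
  ##...|#  b24=1 t=0,i=5
  #.###|.  b23=0 t=0,i=2
  #.##.|.  b22=0 t=1,i=5
  #.#.#|#  b21=1 t=3,i=4
  #.#..|.  b20=0 t=2,i=3
  #..##|.  b19=0 t=3,i=0
  #..#.|.  b18=0 t=2,i=5
  #...#|#  b17=1 t=0,i=6
  #....|.  b16=0 t=1,i=11
  .####|#  b15=1 t=0,i=9
  .###.|#  b14=1 t=0,i=3
  .##.#|#  b13=1 t=1,i=6
  .##..|.  b12=0 t=1,i=9
  .#.##|.  b11=0 t=1,i=4
  .#.#.|.  b10=0 t=4,i=8
  .#..#|#  b9=1 t=2,i=4
  .#...|#  b8=1 t=2,i=7
  ..###|#  b7=1 t=0,i=8
  ..##.|.  b6=0 t=3,i=1
  ..#.#|#  b5=1 t=1,i=3
  ..#..|#  b4=1 t=2,i=6
  ...##|.  b3=0 t=0,i=7
  ...#.|.  b2=0 t=1,i=2
  ....#|#  b1=1 t=1,i=1
  .....|#  b0=1 t=1,i=0
  bits 00000101001000101110001110110011 = 86172595

86172595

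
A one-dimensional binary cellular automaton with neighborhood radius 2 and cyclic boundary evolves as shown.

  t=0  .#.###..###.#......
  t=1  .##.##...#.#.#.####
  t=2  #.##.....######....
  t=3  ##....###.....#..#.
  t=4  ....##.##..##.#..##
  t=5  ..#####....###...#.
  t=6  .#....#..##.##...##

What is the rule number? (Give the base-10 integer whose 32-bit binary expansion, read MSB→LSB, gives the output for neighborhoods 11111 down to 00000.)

  ##### -> .   bit 31 = 0  t=2,i=11
  ####. -> .   bit 30 = 0  t=1,i=17
  ###.# -> .   bit 29 = 0  t=0,i=10
  ###.. -> #   bit 28 = 1  t=0,i=5
  ##.## -> #   bit 27 = 1  t=1,i=0
  ##.#. -> #   bit 26 = 1  t=0,i=11
  ##..# -> .   bit 25 = 0  t=0,i=6
  ##... -> .   bit 24 = 0  t=1,i=6
  #.### -> .   bit 23 = 0  t=0,i=3
  #.##. -> .   bit 22 = 0  t=1,i=1
  #.#.# -> #   bit 21 = 1  t=1,i=11
  #.#.. -> .   bit 20 = 0  t=0,i=12
  #..## -> .   bit 19 = 0  t=0,i=7
  #..#. -> .   bit 18 = 0  t=3,i=16
  #...# -> .   bit 17 = 0  t=1,i=7
  #.... -> .   bit 16 = 0  t=0,i=14
  .#### -> .   bit 15 = 0  t=1,i=16
  .###. -> #   bit 14 = 1  t=0,i=4
  .##.# -> #   bit 13 = 1  t=1,i=2
  .##.. -> .   bit 12 = 0  t=1,i=5
  .#.## -> #   bit 11 = 1  t=0,i=2
  .#.#. -> #   bit 10 = 1  t=1,i=10
  .#..# -> .   bit 9 = 0  t=3,i=15
  .#... -> #   bit 8 = 1  t=0,i=13
  ..### -> .   bit 7 = 0  t=0,i=8
  ..##. -> #   bit 6 = 1  t=4,i=4
  ..#.# -> #   bit 5 = 1  t=0,i=1
  ..#.. -> #   bit 4 = 1  t=3,i=14
  ...## -> #   bit 3 = 1  t=2,i=8
  ...#. -> .   bit 2 = 0  t=0,i=0
  ....# -> #   bit 1 = 1  t=0,i=18
  ..... -> #   bit 0 = 1  t=0,i=15
  bits 00011100001000000110110101111011 = 471887227

471887227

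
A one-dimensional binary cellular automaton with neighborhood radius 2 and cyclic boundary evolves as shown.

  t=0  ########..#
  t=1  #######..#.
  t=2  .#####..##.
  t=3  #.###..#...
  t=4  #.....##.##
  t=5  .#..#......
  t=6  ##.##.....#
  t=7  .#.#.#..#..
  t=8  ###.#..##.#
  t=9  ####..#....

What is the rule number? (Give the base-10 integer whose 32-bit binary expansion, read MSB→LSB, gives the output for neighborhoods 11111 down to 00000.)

  ##### -> #   bit 31 = 1  t=0,i=1
  ####. -> #   bit 30 = 1  t=0,i=6
  ###.# -> #   bit 29 = 1  t=6,i=1
  ###.. -> .   bit 28 = 0  t=0,i=7
  ##.## -> .   bit 27 = 0  t=4,i=8
  ##.#. -> #   bit 26 = 1  t=8,i=3
  ##..# -> .   bit 25 = 0  t=0,i=8
  ##... -> #   bit 24 = 1  t=4,i=1
  #.### -> .   bit 23 = 0  t=1,i=0
  #.##. -> #   bit 22 = 1  t=6,i=3
  #.#.# -> .   bit 21 = 0  t=7,i=3
  #.#.. -> .   bit 20 = 0  t=7,i=5
  #..## -> #   bit 19 = 1  t=0,i=9
  #..#. -> #   bit 18 = 1  t=1,i=8
  #...# -> #   bit 17 = 1  t=3,i=9
  #.... -> .   bit 16 = 0  t=4,i=2
  .#### -> #   bit 15 = 1  t=0,i=0
  .###. -> .   bit 14 = 0  t=3,i=3
  .##.# -> .   bit 13 = 0  t=4,i=7
  .##.. -> .   bit 12 = 0  t=2,i=9
  .#.## -> .   bit 11 = 0  t=1,i=10
  .#.#. -> #   bit 10 = 1  t=7,i=2
  .#..# -> .   bit 9 = 0  t=5,i=2
  .#... -> .   bit 8 = 0  t=3,i=8
  ..### -> .   bit 7 = 0  t=0,i=10
  ..##. -> .   bit 6 = 0  t=2,i=8
  ..#.# -> #   bit 5 = 1  t=1,i=9
  ..#.. -> #   bit 4 = 1  t=3,i=7
  ...## -> .   bit 3 = 0  t=4,i=5
  ...#. -> #   bit 2 = 1  t=3,i=10
  ....# -> #   bit 1 = 1  t=4,i=4
  ..... -> .   bit 0 = 0  t=4,i=3
  bits 11100101010011101000010000110110 = 3847128118

3847128118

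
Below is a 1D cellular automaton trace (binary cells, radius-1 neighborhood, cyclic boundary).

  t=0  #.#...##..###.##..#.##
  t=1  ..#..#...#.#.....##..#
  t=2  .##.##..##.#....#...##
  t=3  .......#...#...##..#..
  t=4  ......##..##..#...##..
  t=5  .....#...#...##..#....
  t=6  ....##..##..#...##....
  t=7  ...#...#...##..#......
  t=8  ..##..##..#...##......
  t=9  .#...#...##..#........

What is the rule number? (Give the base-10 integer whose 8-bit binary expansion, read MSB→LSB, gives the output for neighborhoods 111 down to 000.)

134

  ### -> #   bit 7 = 1  t=0,i=11
  ##. -> .   bit 6 = 0  t=0,i=0
  #.# -> .   bit 5 = 0  t=0,i=1
  #.. -> .   bit 4 = 0  t=0,i=3
  .## -> .   bit 3 = 0  t=0,i=6
  .#. -> #   bit 2 = 1  t=0,i=2
  ..# -> #   bit 1 = 1  t=0,i=5
  ... -> .   bit 0 = 0  t=0,i=4
  bits 10000110 = 134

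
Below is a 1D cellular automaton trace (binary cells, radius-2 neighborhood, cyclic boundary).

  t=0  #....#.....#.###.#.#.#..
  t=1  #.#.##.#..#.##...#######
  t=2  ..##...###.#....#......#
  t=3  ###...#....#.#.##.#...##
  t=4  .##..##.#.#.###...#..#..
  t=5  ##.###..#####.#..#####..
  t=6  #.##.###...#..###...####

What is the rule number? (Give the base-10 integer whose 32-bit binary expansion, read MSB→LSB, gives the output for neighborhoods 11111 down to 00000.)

1522339420

  ##### -> .   bit 31 = 0  t=1,i=19
  ####. -> #   bit 30 = 1  t=1,i=23
  ###.# -> .   bit 29 = 0  t=0,i=15
  ###.. -> #   bit 28 = 1  t=3,i=2
  ##.## -> #   bit 27 = 1  t=5,i=2
  ##.#. -> .   bit 26 = 0  t=0,i=16
  ##..# -> #   bit 25 = 1  t=4,i=3
  ##... -> .   bit 24 = 0  t=1,i=14
  #.### -> #   bit 23 = 1  t=0,i=13
  #.##. -> .   bit 22 = 0  t=1,i=4
  #.#.# -> #   bit 21 = 1  t=0,i=17
  #.#.. -> #   bit 20 = 1  t=0,i=21
  #..## -> #   bit 19 = 1  t=2,i=1
  #..#. -> #   bit 18 = 1  t=0,i=23
  #...# -> .   bit 17 = 0  t=1,i=15
  #.... -> #   bit 16 = 1  t=0,i=2
  .#### -> .   bit 15 = 0  t=1,i=18
  .###. -> .   bit 14 = 0  t=0,i=14
  .##.# -> .   bit 13 = 0  t=1,i=5
  .##.. -> .   bit 12 = 0  t=1,i=13
  .#.## -> #   bit 11 = 1  t=0,i=12
  .#.#. -> #   bit 10 = 1  t=0,i=18
  .#..# -> #   bit 9 = 1  t=0,i=22
  .#... -> .   bit 8 = 0  t=0,i=1
  ..### -> .   bit 7 = 0  t=1,i=17
  ..##. -> #   bit 6 = 1  t=2,i=2
  ..#.# -> .   bit 5 = 0  t=0,i=11
  ..#.. -> #   bit 4 = 1  t=0,i=0
  ...## -> #   bit 3 = 1  t=1,i=16
  ...#. -> #   bit 2 = 1  t=0,i=4
  ....# -> .   bit 1 = 0  t=0,i=3
  ..... -> .   bit 0 = 0  t=0,i=8
  bits 01011010101111010000111001011100 = 1522339420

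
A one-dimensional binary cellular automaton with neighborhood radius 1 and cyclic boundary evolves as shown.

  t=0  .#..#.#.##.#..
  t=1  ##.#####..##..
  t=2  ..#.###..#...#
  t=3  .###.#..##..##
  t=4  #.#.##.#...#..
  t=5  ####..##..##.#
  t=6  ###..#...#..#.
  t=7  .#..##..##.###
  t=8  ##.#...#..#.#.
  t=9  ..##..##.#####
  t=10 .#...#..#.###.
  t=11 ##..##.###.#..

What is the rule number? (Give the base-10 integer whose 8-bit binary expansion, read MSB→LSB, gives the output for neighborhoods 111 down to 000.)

  nb ###: next=#  (t=1,i=4, bit7=1)
  nb ##.: next=.  (t=0,i=9, bit6=0)
  nb #.#: next=#  (t=0,i=5, bit5=1)
  nb #..: next=.  (t=0,i=2, bit4=0)
  nb .##: next=.  (t=0,i=8, bit3=0)
  nb .#.: next=#  (t=0,i=1, bit2=1)
  nb ..#: next=#  (t=0,i=0, bit1=1)
  nb ...: next=.  (t=0,i=13, bit0=0)
  bits 10100110 = 166

166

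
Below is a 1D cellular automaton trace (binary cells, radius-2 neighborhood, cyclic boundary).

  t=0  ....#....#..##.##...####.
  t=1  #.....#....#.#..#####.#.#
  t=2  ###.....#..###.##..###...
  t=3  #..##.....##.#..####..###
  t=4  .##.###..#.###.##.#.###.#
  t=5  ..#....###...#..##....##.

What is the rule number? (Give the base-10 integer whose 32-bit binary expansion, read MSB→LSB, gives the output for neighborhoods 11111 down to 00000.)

1730098344

  [31] ##### => .  t=1,i=18
  [30] ####. => #  t=0,i=22
  [29] ###.# => #  t=1,i=20
  [28] ###.. => .  t=0,i=23
  [27] ##.## => .  t=0,i=14
  [26] ##.#. => #  t=1,i=21
  [25] ##..# => #  t=2,i=17
  [24] ##... => #  t=0,i=17
  [23] #.### => .  t=4,i=4
  [22] #.##. => .  t=0,i=15
  [21] #.#.# => .  t=1,i=22
  [20] #.#.. => #  t=1,i=13
  [19] #..## => #  t=0,i=11
  [18] #..#. => #  t=4,i=8
  [17] #...# => #  t=0,i=18
  [16] #.... => #  t=0,i=0
  [15] .#### => .  t=0,i=21
  [14] .###. => .  t=2,i=1
  [13] .##.# => #  t=0,i=13
  [12] .##.. => #  t=0,i=16
  [11] .#.## => .  t=1,i=23
  [10] .#.#. => #  t=1,i=12
  [9] .#..# => .  t=0,i=10
  [8] .#... => .  t=0,i=5
  [7] ..### => #  t=0,i=20
  [6] ..##. => .  t=0,i=12
  [5] ..#.# => #  t=1,i=11
  [4] ..#.. => .  t=0,i=4
  [3] ...## => #  t=0,i=19
  [2] ...#. => .  t=0,i=3
  [1] ....# => .  t=0,i=2
  [0] ..... => .  t=0,i=1
  bits 01100111000111110011010010101000 = 1730098344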